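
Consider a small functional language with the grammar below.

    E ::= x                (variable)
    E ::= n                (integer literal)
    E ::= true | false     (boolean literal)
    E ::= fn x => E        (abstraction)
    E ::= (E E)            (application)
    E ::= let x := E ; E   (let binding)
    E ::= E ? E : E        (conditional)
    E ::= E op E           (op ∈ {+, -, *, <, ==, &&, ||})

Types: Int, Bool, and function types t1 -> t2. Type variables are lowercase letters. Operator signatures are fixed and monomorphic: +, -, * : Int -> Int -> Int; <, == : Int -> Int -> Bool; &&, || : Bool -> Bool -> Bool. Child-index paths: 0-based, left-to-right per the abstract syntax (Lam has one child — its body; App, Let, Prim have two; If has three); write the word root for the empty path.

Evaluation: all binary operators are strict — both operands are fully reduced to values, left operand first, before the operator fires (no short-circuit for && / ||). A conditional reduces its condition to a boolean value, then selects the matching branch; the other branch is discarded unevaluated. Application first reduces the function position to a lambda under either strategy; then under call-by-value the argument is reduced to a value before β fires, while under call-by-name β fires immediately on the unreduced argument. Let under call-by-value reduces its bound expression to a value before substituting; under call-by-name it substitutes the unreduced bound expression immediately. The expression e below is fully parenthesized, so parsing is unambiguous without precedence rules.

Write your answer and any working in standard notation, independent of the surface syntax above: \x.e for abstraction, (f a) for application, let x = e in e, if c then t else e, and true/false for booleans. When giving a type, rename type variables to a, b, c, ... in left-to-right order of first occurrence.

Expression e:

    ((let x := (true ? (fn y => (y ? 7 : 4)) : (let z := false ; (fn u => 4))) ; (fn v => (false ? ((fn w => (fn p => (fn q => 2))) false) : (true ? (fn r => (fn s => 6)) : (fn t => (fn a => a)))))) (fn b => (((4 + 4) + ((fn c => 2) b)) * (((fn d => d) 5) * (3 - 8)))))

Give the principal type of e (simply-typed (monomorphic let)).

Working:
  unify Bool ~ Bool
y : a
  unify a ~ Bool
  unify Int ~ Int
\y._ : Bool -> Int
let z : Bool
\u._ : b -> Int
  unify Bool -> Int ~ b -> Int
  unify Bool ~ b
  unify Int ~ Int
let x : Bool -> Int
  unify Bool ~ Bool
\q._ : f -> Int
\p._ : e -> f -> Int
\w._ : d -> e -> f -> Int
  unify d -> e -> f -> Int ~ Bool -> g
  unify d ~ Bool
  unify e -> f -> Int ~ g
_ _ : e -> f -> Int
  unify Bool ~ Bool
\s._ : i -> Int
\r._ : h -> i -> Int
a : k
\a._ : k -> k
\t._ : j -> k -> k
  unify h -> i -> Int ~ j -> k -> k
  unify h ~ j
  unify i -> Int ~ k -> k
  unify i ~ k
  unify Int ~ k
  unify e -> f -> Int ~ j -> Int -> Int
  unify e ~ j
  unify f -> Int ~ Int -> Int
  unify f ~ Int
  unify Int ~ Int
\v._ : c -> j -> Int -> Int
  unify Int ~ Int
  unify Int ~ Int
  unify Int ~ Int
\c._ : m -> Int
b : l
  unify m -> Int ~ l -> n
  unify m ~ l
  unify Int ~ n
_ _ : Int
  unify Int ~ Int
  unify Int ~ Int
d : o
\d._ : o -> o
  unify o -> o ~ Int -> p
  unify o ~ Int
  unify Int ~ p
_ _ : Int
  unify Int ~ Int
  unify Int ~ Int
  unify Int ~ Int
  unify Int ~ Int
  unify Int ~ Int
\b._ : l -> Int
  unify c -> j -> Int -> Int ~ (l -> Int) -> q
  unify c ~ l -> Int
  unify j -> Int -> Int ~ q
_ _ : j -> Int -> Int

Answer: a -> Int -> Int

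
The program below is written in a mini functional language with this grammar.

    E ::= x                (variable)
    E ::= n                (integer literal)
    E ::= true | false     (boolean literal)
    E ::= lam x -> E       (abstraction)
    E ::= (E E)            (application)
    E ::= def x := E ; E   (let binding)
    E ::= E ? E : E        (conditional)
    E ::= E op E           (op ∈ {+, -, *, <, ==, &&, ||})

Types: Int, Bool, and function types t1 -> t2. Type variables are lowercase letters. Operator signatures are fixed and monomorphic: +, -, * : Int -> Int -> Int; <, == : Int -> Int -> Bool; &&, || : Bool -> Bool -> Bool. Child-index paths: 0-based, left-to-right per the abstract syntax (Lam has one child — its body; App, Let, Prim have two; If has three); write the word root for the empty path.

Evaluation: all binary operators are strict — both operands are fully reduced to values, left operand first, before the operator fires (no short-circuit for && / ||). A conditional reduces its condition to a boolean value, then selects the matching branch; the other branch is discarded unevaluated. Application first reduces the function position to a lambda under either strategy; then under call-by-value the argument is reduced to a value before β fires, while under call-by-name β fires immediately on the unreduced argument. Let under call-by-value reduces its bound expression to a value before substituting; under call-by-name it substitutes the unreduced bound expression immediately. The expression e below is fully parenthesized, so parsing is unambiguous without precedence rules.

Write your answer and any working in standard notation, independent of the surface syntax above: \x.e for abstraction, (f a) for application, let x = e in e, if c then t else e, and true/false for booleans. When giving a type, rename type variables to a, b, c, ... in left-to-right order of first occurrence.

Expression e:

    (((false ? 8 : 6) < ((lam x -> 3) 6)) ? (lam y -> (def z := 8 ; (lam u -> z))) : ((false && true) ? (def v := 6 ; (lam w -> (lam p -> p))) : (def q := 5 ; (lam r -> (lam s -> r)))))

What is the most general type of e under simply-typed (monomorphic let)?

Working:
  unify Bool ~ Bool
  unify Int ~ Int
  unify Int ~ Int
\x._ : a -> Int
  unify a -> Int ~ Int -> b
  unify a ~ Int
  unify Int ~ b
_ _ : Int
  unify Int ~ Int
  unify Bool ~ Bool
let z : Int
z : Int
\u._ : d -> Int
\y._ : c -> d -> Int
  unify Bool ~ Bool
  unify Bool ~ Bool
  unify Bool ~ Bool
let v : Int
p : f
\p._ : f -> f
\w._ : e -> f -> f
let q : Int
r : g
\s._ : h -> g
\r._ : g -> h -> g
  unify e -> f -> f ~ g -> h -> g
  unify e ~ g
  unify f -> f ~ h -> g
  unify f ~ h
  unify h ~ g
  unify c -> d -> Int ~ g -> g -> g
  unify c ~ g
  unify d -> Int ~ g -> g
  unify d ~ g
  unify Int ~ g

Answer: Int -> Int -> Int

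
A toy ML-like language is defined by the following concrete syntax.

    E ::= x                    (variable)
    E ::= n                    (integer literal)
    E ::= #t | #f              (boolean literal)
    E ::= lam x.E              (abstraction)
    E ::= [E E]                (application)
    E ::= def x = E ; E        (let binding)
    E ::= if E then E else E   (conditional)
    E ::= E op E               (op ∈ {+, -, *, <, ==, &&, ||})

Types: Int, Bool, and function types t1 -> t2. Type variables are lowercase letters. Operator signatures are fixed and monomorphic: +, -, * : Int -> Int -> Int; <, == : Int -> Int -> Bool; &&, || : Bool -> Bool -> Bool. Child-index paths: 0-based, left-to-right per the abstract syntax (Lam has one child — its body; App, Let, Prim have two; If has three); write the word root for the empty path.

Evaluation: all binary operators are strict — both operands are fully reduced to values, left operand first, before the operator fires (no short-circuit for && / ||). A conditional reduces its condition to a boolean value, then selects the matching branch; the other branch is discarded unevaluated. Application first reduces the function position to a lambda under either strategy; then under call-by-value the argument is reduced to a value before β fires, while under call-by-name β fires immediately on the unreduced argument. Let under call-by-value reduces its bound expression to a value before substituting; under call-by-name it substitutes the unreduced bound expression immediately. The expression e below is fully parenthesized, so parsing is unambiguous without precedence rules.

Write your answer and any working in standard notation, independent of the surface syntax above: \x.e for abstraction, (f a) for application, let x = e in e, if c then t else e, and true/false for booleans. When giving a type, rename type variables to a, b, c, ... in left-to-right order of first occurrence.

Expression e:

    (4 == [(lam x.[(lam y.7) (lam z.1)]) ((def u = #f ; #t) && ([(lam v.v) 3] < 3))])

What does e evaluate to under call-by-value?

Answer: false

Derivation:
step 0: (4 == ((\x.((\y.7) (\z.1))) ((let u = false in true) && (((\v.v) 3) < 3))))
step 1: [let@1.1.0] (4 == ((\x.((\y.7) (\z.1))) (true && (((\v.v) 3) < 3))))
step 2: [beta@1.1.1.0] (4 == ((\x.((\y.7) (\z.1))) (true && (3 < 3))))
step 3: [delta@1.1.1] (4 == ((\x.((\y.7) (\z.1))) (true && false)))
step 4: [delta@1.1] (4 == ((\x.((\y.7) (\z.1))) false))
step 5: [beta@1] (4 == ((\y.7) (\z.1)))
step 6: [beta@1] (4 == 7)
step 7: [delta@root] false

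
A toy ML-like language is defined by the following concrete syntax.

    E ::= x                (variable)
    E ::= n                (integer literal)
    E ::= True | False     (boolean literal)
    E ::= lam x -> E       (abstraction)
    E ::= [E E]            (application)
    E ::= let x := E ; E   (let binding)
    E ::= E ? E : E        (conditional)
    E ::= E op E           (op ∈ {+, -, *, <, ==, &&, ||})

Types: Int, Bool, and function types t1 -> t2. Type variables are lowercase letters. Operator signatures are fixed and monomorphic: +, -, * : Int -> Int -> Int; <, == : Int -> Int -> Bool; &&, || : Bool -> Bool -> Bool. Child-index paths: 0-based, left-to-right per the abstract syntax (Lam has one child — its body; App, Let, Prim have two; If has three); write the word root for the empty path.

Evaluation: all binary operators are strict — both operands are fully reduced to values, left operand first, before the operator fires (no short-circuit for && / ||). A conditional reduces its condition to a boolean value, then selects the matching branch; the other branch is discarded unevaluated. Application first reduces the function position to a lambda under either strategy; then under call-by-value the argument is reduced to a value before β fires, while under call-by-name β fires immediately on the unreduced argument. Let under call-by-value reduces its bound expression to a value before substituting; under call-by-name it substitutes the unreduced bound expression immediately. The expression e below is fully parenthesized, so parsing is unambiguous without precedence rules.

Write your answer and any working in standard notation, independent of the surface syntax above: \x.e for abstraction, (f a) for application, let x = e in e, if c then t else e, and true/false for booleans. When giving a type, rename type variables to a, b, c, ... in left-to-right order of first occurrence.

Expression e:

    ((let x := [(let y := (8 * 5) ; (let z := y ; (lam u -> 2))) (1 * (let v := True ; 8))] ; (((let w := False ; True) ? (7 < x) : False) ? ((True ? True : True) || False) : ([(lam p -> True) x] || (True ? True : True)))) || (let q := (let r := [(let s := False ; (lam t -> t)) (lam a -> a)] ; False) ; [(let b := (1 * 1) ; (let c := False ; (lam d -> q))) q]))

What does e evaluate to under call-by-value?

Derivation:
step 0: ((let x = ((let y = (8 * 5) in (let z = y in (\u.2))) (1 * (let v = true in 8))) in (if (if (let w = false in true) then (7 < x) else false) then ((if true then true else true) || false) else (((\p.true) x) || (if true then true else true)))) || (let q = (let r = ((let s = false in (\t.t)) (\a.a)) in false) in ((let b = (1 * 1) in (let c = false in (\d.q))) q)))
step 1: [delta@0.0.0.0] ((let x = ((let y = 40 in (let z = y in (\u.2))) (1 * (let v = true in 8))) in (if (if (let w = false in true) then (7 < x) else false) then ((if true then true else true) || false) else (((\p.true) x) || (if true then true else true)))) || (let q = (let r = ((let s = false in (\t.t)) (\a.a)) in false) in ((let b = (1 * 1) in (let c = false in (\d.q))) q)))
step 2: [let@0.0.0] ((let x = ((let z = 40 in (\u.2)) (1 * (let v = true in 8))) in (if (if (let w = false in true) then (7 < x) else false) then ((if true then true else true) || false) else (((\p.true) x) || (if true then true else true)))) || (let q = (let r = ((let s = false in (\t.t)) (\a.a)) in false) in ((let b = (1 * 1) in (let c = false in (\d.q))) q)))
step 3: [let@0.0.0] ((let x = ((\u.2) (1 * (let v = true in 8))) in (if (if (let w = false in true) then (7 < x) else false) then ((if true then true else true) || false) else (((\p.true) x) || (if true then true else true)))) || (let q = (let r = ((let s = false in (\t.t)) (\a.a)) in false) in ((let b = (1 * 1) in (let c = false in (\d.q))) q)))
step 4: [let@0.0.1.1] ((let x = ((\u.2) (1 * 8)) in (if (if (let w = false in true) then (7 < x) else false) then ((if true then true else true) || false) else (((\p.true) x) || (if true then true else true)))) || (let q = (let r = ((let s = false in (\t.t)) (\a.a)) in false) in ((let b = (1 * 1) in (let c = false in (\d.q))) q)))
step 5: [delta@0.0.1] ((let x = ((\u.2) 8) in (if (if (let w = false in true) then (7 < x) else false) then ((if true then true else true) || false) else (((\p.true) x) || (if true then true else true)))) || (let q = (let r = ((let s = false in (\t.t)) (\a.a)) in false) in ((let b = (1 * 1) in (let c = false in (\d.q))) q)))
step 6: [beta@0.0] ((let x = 2 in (if (if (let w = false in true) then (7 < x) else false) then ((if true then true else true) || false) else (((\p.true) x) || (if true then true else true)))) || (let q = (let r = ((let s = false in (\t.t)) (\a.a)) in false) in ((let b = (1 * 1) in (let c = false in (\d.q))) q)))
step 7: [let@0] ((if (if (let w = false in true) then (7 < 2) else false) then ((if true then true else true) || false) else (((\p.true) 2) || (if true then true else true))) || (let q = (let r = ((let s = false in (\t.t)) (\a.a)) in false) in ((let b = (1 * 1) in (let c = false in (\d.q))) q)))
step 8: [let@0.0.0] ((if (if true then (7 < 2) else false) then ((if true then true else true) || false) else (((\p.true) 2) || (if true then true else true))) || (let q = (let r = ((let s = false in (\t.t)) (\a.a)) in false) in ((let b = (1 * 1) in (let c = false in (\d.q))) q)))
step 9: [if@0.0] ((if (7 < 2) then ((if true then true else true) || false) else (((\p.true) 2) || (if true then true else true))) || (let q = (let r = ((let s = false in (\t.t)) (\a.a)) in false) in ((let b = (1 * 1) in (let c = false in (\d.q))) q)))
step 10: [delta@0.0] ((if false then ((if true then true else true) || false) else (((\p.true) 2) || (if true then true else true))) || (let q = (let r = ((let s = false in (\t.t)) (\a.a)) in false) in ((let b = (1 * 1) in (let c = false in (\d.q))) q)))
step 11: [if@0] ((((\p.true) 2) || (if true then true else true)) || (let q = (let r = ((let s = false in (\t.t)) (\a.a)) in false) in ((let b = (1 * 1) in (let c = false in (\d.q))) q)))
step 12: [beta@0.0] ((true || (if true then true else true)) || (let q = (let r = ((let s = false in (\t.t)) (\a.a)) in false) in ((let b = (1 * 1) in (let c = false in (\d.q))) q)))
step 13: [if@0.1] ((true || true) || (let q = (let r = ((let s = false in (\t.t)) (\a.a)) in false) in ((let b = (1 * 1) in (let c = false in (\d.q))) q)))
step 14: [delta@0] (true || (let q = (let r = ((let s = false in (\t.t)) (\a.a)) in false) in ((let b = (1 * 1) in (let c = false in (\d.q))) q)))
step 15: [let@1.0.0.0] (true || (let q = (let r = ((\t.t) (\a.a)) in false) in ((let b = (1 * 1) in (let c = false in (\d.q))) q)))
step 16: [beta@1.0.0] (true || (let q = (let r = (\a.a) in false) in ((let b = (1 * 1) in (let c = false in (\d.q))) q)))
step 17: [let@1.0] (true || (let q = false in ((let b = (1 * 1) in (let c = false in (\d.q))) q)))
step 18: [let@1] (true || ((let b = (1 * 1) in (let c = false in (\d.false))) false))
step 19: [delta@1.0.0] (true || ((let b = 1 in (let c = false in (\d.false))) false))
step 20: [let@1.0] (true || ((let c = false in (\d.false)) false))
step 21: [let@1.0] (true || ((\d.false) false))
step 22: [beta@1] (true || false)
step 23: [delta@root] true

Answer: true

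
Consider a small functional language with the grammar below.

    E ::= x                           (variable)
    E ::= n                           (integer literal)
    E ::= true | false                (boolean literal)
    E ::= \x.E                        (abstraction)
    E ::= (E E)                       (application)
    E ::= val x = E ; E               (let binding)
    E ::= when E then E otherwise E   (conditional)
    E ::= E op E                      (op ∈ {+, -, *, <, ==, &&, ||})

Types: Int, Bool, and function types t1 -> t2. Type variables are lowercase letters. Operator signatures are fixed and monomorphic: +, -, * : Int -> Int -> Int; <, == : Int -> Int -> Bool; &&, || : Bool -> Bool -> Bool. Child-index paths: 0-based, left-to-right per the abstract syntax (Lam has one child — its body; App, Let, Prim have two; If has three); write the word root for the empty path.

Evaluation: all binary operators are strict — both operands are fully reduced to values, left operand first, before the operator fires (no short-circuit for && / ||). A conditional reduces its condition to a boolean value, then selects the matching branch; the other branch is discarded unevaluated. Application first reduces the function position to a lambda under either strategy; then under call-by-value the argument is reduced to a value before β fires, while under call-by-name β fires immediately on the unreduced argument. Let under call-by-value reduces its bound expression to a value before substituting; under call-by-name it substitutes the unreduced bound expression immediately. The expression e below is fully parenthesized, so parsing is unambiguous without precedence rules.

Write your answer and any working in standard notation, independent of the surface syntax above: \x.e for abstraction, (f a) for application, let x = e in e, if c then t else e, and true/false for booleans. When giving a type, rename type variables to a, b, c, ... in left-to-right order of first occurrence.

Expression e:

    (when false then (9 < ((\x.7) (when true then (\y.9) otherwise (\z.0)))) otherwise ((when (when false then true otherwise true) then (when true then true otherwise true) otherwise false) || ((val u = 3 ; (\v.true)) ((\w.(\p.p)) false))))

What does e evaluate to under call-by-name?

Answer: true

Trace:
step 0: (if false then (9 < ((\x.7) (if true then (\y.9) else (\z.0)))) else ((if (if false then true else true) then (if true then true else true) else false) || ((let u = 3 in (\v.true)) ((\w.(\p.p)) false))))
step 1: [if@root] ((if (if false then true else true) then (if true then true else true) else false) || ((let u = 3 in (\v.true)) ((\w.(\p.p)) false)))
step 2: [if@0.0] ((if true then (if true then true else true) else false) || ((let u = 3 in (\v.true)) ((\w.(\p.p)) false)))
step 3: [if@0] ((if true then true else true) || ((let u = 3 in (\v.true)) ((\w.(\p.p)) false)))
step 4: [if@0] (true || ((let u = 3 in (\v.true)) ((\w.(\p.p)) false)))
step 5: [let@1.0] (true || ((\v.true) ((\w.(\p.p)) false)))
step 6: [beta@1] (true || true)
step 7: [delta@root] true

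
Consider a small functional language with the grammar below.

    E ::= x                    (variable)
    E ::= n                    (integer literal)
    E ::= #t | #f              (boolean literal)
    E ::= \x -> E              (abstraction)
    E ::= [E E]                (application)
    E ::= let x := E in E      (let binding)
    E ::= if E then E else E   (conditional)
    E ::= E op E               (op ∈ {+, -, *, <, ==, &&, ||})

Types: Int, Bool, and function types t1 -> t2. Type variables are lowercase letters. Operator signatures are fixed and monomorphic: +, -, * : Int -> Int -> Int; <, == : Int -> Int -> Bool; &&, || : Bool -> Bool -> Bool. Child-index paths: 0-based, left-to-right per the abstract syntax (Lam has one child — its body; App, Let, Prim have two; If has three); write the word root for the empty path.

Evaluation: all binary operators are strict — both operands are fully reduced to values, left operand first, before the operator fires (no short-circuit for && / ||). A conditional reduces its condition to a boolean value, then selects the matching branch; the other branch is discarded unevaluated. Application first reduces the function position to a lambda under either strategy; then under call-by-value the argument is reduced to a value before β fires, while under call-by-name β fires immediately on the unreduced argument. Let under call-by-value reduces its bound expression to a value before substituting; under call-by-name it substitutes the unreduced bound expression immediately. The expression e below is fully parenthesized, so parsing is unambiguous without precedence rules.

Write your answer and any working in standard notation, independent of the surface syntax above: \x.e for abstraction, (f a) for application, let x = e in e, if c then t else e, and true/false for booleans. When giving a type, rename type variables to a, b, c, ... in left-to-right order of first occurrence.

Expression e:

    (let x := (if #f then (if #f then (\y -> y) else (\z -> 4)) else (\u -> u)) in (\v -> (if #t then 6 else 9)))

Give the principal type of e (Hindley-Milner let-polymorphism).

Answer: a -> Int

Derivation:
  unify Bool ~ Bool
  unify Bool ~ Bool
y : a
\y._ : a -> a
\z._ : b -> Int
  unify a -> a ~ b -> Int
  unify a ~ b
  unify b ~ Int
u : c
\u._ : c -> c
  unify Int -> Int ~ c -> c
  unify Int ~ c
  unify Int ~ Int
let x : Int -> Int
  unify Bool ~ Bool
  unify Int ~ Int
\v._ : d -> Int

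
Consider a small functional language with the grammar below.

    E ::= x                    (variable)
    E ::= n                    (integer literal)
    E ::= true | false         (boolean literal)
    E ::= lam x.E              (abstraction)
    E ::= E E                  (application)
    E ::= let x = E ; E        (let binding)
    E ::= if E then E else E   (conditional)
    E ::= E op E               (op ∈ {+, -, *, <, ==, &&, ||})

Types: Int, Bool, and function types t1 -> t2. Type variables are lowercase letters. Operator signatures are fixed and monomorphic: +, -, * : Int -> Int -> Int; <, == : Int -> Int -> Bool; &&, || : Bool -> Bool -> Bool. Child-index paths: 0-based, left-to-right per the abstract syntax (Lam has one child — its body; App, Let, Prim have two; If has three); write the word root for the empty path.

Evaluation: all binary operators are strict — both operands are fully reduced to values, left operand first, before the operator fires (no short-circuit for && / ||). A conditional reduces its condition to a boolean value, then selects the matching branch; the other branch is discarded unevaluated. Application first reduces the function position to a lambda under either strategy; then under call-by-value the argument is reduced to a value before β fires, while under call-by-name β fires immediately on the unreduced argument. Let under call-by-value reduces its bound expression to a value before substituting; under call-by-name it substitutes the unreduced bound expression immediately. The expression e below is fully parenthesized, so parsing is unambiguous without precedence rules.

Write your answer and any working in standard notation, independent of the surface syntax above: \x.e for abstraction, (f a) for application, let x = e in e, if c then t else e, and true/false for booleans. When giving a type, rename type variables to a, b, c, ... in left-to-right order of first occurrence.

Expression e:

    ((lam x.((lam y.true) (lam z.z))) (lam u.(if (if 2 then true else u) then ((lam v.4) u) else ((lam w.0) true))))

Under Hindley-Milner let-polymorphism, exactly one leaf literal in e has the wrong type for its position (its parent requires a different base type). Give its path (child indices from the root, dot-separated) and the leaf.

Working:
\y._ : b -> Bool
z : c
\z._ : c -> c
  unify b -> Bool ~ (c -> c) -> d
  unify b ~ c -> c
  unify Bool ~ d
_ _ : Bool
\x._ : a -> Bool
  unify Int ~ Bool
  FAIL: mismatch Int ~ Bool

Answer: 1.0.0.0 : 2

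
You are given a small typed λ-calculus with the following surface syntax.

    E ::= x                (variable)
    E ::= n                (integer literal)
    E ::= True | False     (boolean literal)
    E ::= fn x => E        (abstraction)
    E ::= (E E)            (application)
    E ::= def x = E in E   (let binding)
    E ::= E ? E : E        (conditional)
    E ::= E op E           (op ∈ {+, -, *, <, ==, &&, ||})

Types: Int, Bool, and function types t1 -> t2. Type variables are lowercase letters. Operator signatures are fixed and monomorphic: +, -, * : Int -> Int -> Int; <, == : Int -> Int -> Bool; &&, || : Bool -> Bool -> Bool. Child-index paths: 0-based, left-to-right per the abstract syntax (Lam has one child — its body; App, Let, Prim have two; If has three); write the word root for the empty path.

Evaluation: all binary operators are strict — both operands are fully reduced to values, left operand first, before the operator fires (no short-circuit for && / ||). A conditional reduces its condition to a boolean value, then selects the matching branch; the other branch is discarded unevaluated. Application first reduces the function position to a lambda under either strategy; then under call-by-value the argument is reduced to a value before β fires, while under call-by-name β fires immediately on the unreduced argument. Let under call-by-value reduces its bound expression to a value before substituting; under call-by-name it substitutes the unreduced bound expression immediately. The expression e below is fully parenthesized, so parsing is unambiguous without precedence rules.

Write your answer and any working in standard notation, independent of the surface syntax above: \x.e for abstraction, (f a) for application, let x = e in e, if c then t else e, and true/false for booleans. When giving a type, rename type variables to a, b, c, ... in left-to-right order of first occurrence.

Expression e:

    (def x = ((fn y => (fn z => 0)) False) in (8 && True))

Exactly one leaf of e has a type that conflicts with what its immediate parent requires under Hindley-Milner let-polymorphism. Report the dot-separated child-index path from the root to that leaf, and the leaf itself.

Answer: 1.0 : 8

Trace:
\z._ : b -> Int
\y._ : a -> b -> Int
  unify a -> b -> Int ~ Bool -> c
  unify a ~ Bool
  unify b -> Int ~ c
_ _ : b -> Int
let x : forall. b -> Int
  unify Int ~ Bool
  FAIL: mismatch Int ~ Bool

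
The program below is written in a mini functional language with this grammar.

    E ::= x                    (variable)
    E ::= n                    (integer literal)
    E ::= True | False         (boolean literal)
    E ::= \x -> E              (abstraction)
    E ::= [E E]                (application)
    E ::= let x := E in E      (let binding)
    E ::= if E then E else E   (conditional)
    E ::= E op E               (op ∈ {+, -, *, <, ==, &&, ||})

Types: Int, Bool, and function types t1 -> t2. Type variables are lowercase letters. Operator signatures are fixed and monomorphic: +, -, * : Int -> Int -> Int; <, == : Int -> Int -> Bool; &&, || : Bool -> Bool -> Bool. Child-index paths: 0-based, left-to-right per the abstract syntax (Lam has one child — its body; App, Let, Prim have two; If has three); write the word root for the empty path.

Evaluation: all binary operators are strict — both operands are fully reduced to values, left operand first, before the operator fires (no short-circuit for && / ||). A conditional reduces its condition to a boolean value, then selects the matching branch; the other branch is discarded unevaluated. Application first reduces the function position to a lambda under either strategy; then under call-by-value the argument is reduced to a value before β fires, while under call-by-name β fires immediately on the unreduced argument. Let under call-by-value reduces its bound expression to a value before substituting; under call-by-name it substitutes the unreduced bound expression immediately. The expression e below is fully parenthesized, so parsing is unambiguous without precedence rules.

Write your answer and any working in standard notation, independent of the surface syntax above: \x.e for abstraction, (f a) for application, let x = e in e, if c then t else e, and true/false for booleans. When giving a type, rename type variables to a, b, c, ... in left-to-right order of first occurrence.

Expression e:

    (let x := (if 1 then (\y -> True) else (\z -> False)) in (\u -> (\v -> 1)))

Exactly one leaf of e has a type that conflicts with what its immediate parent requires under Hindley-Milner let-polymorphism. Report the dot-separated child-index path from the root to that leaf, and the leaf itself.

Derivation:
  unify Int ~ Bool
  FAIL: mismatch Int ~ Bool

Answer: 0.0 : 1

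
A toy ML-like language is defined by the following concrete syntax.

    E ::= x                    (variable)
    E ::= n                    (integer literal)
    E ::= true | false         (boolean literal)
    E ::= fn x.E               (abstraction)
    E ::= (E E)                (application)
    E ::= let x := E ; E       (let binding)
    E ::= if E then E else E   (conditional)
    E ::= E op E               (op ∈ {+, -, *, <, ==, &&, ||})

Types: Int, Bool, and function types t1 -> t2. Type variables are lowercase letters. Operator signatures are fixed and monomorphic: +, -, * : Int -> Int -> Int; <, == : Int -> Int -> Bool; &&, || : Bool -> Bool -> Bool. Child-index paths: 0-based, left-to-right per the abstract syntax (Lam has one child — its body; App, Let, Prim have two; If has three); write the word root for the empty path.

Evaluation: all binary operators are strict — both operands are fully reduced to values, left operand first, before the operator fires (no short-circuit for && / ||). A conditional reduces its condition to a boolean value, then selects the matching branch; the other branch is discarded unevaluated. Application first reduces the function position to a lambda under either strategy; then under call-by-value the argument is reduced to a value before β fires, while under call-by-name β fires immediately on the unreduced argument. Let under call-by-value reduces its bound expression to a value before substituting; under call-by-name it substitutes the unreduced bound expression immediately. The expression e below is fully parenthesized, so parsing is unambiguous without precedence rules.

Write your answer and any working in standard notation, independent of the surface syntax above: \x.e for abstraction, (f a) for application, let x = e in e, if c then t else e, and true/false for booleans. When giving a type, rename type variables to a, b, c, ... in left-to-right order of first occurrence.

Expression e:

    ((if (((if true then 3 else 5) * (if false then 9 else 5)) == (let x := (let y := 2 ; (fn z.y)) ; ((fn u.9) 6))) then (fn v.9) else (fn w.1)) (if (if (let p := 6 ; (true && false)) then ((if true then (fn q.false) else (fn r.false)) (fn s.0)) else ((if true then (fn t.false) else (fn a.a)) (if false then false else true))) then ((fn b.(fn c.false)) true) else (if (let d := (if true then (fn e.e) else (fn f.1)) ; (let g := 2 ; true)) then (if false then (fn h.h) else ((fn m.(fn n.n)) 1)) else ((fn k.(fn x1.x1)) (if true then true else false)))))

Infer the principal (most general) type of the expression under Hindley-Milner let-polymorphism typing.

Derivation:
  unify Bool ~ Bool
  unify Int ~ Int
  unify Int ~ Int
  unify Bool ~ Bool
  unify Int ~ Int
  unify Int ~ Int
  unify Int ~ Int
let y : Int
y : Int
\z._ : a -> Int
let x : forall. a -> Int
\u._ : b -> Int
  unify b -> Int ~ Int -> c
  unify b ~ Int
  unify Int ~ c
_ _ : Int
  unify Int ~ Int
  unify Bool ~ Bool
\v._ : d -> Int
\w._ : e -> Int
  unify d -> Int ~ e -> Int
  unify d ~ e
  unify Int ~ Int
let p : Int
  unify Bool ~ Bool
  unify Bool ~ Bool
  unify Bool ~ Bool
  unify Bool ~ Bool
\q._ : f -> Bool
\r._ : g -> Bool
  unify f -> Bool ~ g -> Bool
  unify f ~ g
  unify Bool ~ Bool
\s._ : h -> Int
  unify g -> Bool ~ (h -> Int) -> i
  unify g ~ h -> Int
  unify Bool ~ i
_ _ : Bool
  unify Bool ~ Bool
\t._ : j -> Bool
a : k
\a._ : k -> k
  unify j -> Bool ~ k -> k
  unify j ~ k
  unify Bool ~ k
  unify Bool ~ Bool
  unify Bool ~ Bool
  unify Bool -> Bool ~ Bool -> l
  unify Bool ~ Bool
  unify Bool ~ l
_ _ : Bool
  unify Bool ~ Bool
  unify Bool ~ Bool
\c._ : n -> Bool
\b._ : m -> n -> Bool
  unify m -> n -> Bool ~ Bool -> o
  unify m ~ Bool
  unify n -> Bool ~ o
_ _ : n -> Bool
  unify Bool ~ Bool
e : p
\e._ : p -> p
\f._ : q -> Int
  unify p -> p ~ q -> Int
  unify p ~ q
  unify q ~ Int
let d : Int -> Int
let g : Int
  unify Bool ~ Bool
  unify Bool ~ Bool
h : r
\h._ : r -> r
n : t
\n._ : t -> t
\m._ : s -> t -> t
  unify s -> t -> t ~ Int -> u
  unify s ~ Int
  unify t -> t ~ u
_ _ : t -> t
  unify r -> r ~ t -> t
  unify r ~ t
  unify t ~ t
x1 : w
\x1._ : w -> w
\k._ : v -> w -> w
  unify Bool ~ Bool
  unify Bool ~ Bool
  unify v -> w -> w ~ Bool -> x
  unify v ~ Bool
  unify w -> w ~ x
_ _ : w -> w
  unify t -> t ~ w -> w
  unify t ~ w
  unify w ~ w
  unify n -> Bool ~ w -> w
  unify n ~ w
  unify Bool ~ w
  unify e -> Int ~ (Bool -> Bool) -> y
  unify e ~ Bool -> Bool
  unify Int ~ y
_ _ : Int

Answer: Int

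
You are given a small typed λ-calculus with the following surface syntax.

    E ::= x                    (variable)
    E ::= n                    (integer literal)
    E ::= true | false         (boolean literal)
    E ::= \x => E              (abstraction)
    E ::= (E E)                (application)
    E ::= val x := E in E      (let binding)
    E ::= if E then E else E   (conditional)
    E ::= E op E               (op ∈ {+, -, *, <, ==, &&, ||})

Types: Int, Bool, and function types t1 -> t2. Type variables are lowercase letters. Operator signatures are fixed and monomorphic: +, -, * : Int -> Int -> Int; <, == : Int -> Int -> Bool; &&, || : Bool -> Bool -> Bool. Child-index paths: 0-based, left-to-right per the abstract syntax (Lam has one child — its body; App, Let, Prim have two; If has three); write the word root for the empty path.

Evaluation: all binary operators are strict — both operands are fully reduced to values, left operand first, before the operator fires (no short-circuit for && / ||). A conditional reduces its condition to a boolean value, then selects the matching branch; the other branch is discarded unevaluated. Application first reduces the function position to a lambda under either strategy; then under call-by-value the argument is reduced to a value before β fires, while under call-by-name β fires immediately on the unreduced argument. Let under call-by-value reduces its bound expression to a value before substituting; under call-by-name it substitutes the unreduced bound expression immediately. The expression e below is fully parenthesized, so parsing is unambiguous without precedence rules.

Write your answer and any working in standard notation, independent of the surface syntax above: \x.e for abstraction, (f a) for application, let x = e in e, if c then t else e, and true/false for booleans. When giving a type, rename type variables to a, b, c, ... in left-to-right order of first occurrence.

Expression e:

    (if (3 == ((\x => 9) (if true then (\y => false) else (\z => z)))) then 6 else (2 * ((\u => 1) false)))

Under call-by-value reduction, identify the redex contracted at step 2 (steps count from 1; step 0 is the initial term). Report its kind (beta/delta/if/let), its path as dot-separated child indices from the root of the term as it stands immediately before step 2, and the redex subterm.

Trace:
step 0: (if (3 == ((\x.9) (if true then (\y.false) else (\z.z)))) then 6 else (2 * ((\u.1) false)))
step 1: [if@0.1.1] (if (3 == ((\x.9) (\y.false))) then 6 else (2 * ((\u.1) false)))
step 2: [beta@0.1] (if (3 == 9) then 6 else (2 * ((\u.1) false)))

Answer: beta at 0.1 : ((\x.9) (\y.false))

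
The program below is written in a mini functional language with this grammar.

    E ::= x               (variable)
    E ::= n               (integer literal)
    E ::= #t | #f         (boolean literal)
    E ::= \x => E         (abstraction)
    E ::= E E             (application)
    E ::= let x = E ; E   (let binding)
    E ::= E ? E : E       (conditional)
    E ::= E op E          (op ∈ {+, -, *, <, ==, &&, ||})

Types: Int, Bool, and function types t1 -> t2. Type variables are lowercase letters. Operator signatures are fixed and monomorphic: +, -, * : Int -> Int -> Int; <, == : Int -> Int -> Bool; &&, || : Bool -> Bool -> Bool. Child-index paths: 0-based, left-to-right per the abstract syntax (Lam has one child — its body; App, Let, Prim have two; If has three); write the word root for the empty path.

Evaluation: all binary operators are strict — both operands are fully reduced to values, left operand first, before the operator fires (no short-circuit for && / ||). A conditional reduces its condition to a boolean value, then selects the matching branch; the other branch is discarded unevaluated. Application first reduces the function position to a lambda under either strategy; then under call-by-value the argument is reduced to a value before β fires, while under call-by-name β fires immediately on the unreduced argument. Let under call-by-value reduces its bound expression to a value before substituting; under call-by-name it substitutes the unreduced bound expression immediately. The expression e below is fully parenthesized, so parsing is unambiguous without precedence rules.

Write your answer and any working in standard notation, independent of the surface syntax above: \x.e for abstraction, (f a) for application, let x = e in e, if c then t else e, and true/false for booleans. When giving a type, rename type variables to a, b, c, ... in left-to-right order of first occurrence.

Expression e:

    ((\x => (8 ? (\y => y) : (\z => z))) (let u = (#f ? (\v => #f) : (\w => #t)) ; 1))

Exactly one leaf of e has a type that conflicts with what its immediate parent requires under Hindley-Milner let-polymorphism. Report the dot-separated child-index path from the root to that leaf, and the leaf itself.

Derivation:
  unify Int ~ Bool
  FAIL: mismatch Int ~ Bool

Answer: 0.0.0 : 8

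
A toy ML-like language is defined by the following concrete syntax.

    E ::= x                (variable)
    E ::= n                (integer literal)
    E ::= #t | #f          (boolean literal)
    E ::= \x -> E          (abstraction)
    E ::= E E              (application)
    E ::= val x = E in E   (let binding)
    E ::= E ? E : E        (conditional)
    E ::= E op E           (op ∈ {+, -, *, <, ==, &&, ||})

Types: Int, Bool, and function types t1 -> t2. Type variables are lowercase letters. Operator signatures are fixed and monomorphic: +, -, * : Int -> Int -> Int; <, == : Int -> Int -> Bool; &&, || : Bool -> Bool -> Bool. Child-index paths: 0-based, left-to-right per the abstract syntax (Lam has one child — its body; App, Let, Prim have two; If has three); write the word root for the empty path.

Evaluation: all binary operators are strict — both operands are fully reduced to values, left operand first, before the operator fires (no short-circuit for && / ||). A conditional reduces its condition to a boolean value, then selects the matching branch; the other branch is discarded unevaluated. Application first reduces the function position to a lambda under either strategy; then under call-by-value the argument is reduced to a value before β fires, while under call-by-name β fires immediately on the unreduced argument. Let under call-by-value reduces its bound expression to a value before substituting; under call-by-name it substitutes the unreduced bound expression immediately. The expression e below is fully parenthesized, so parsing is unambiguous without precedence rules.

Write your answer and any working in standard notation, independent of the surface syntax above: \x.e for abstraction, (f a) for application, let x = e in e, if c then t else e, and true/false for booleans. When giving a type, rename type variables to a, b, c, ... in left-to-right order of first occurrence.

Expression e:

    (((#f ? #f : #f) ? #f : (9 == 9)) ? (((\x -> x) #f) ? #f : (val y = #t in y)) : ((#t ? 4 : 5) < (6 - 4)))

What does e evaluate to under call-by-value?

Trace:
step 0: (if (if (if false then false else false) then false else (9 == 9)) then (if ((\x.x) false) then false else (let y = true in y)) else ((if true then 4 else 5) < (6 - 4)))
step 1: [if@0.0] (if (if false then false else (9 == 9)) then (if ((\x.x) false) then false else (let y = true in y)) else ((if true then 4 else 5) < (6 - 4)))
step 2: [if@0] (if (9 == 9) then (if ((\x.x) false) then false else (let y = true in y)) else ((if true then 4 else 5) < (6 - 4)))
step 3: [delta@0] (if true then (if ((\x.x) false) then false else (let y = true in y)) else ((if true then 4 else 5) < (6 - 4)))
step 4: [if@root] (if ((\x.x) false) then false else (let y = true in y))
step 5: [beta@0] (if false then false else (let y = true in y))
step 6: [if@root] (let y = true in y)
step 7: [let@root] true

Answer: true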